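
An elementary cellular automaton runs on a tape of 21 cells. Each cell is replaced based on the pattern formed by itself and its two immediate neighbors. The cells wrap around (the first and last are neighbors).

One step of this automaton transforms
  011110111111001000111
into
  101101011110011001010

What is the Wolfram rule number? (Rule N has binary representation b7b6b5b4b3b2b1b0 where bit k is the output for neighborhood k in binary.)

position 2: 111 → 1  (bit 7 = 1)
position 4: 110 → 0  (bit 6 = 0)
position 0: 101 → 1  (bit 5 = 1)
position 12: 100 → 0  (bit 4 = 0)
position 1: 011 → 0  (bit 3 = 0)
position 14: 010 → 1  (bit 2 = 1)
position 13: 001 → 1  (bit 1 = 1)
position 16: 000 → 0  (bit 0 = 0)
bits b7..b0 = 10100110 = 166

166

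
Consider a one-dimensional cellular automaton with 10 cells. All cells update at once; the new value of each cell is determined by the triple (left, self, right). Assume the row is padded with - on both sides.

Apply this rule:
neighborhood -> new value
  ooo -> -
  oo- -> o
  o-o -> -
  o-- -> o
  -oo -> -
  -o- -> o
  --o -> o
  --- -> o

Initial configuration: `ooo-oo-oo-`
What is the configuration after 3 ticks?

-------o-o

--o--o--oo
oooooooo-o
-------o-o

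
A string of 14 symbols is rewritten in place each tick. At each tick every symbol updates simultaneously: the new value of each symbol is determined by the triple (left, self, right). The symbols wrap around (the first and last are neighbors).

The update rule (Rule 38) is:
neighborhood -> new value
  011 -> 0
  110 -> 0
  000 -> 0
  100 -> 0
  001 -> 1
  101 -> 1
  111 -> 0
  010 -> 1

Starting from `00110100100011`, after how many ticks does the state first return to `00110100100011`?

01001101100100
11010010001100
00110110010001
01001000110011
11011001000100
00100011001101
01100100010011
10001100110100
10010001001101
00110011010010
01000100110110
11001101001000
00010011011001
00110100100011

14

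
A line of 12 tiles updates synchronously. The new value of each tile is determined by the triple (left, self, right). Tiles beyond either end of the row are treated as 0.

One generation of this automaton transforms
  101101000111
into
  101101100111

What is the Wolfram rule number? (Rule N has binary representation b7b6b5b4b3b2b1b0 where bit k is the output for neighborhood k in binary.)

position 10: 111 → 1  (bit 7 = 1)
position 3: 110 → 1  (bit 6 = 1)
position 1: 101 → 0  (bit 5 = 0)
position 6: 100 → 1  (bit 4 = 1)
position 2: 011 → 1  (bit 3 = 1)
position 0: 010 → 1  (bit 2 = 1)
position 8: 001 → 0  (bit 1 = 0)
position 7: 000 → 0  (bit 0 = 0)
bits b7..b0 = 11011100 = 220

220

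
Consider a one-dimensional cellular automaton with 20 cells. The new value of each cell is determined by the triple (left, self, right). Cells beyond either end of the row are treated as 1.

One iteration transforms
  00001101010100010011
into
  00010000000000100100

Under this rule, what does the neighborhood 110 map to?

At position 5 the neighborhood is 110; the next row has 0 there.

0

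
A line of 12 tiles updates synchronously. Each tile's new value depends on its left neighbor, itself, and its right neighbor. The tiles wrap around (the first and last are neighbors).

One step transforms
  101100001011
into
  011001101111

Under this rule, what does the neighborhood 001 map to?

0

At position 7 the neighborhood is 001; the next row has 0 there.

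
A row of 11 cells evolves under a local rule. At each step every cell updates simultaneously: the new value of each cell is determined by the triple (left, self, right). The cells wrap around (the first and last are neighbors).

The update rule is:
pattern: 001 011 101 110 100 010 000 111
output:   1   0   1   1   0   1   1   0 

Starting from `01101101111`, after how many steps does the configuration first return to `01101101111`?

33

10110110001
11011010110
01101111011
10110001101
11010110110
01111011011
10001101101
10110110110
11011011011
01101101100
10110110101
11011011110
01101100011
10110101101
11011110110
01100011011
10101101101
11110110110
00011011011
01101101101
10110110111
11011011000
01101101011
10110111101
11011000110
01101011011
10111101101
11000110110
01011011011
11101101101
00110110110
11011011010
01101101111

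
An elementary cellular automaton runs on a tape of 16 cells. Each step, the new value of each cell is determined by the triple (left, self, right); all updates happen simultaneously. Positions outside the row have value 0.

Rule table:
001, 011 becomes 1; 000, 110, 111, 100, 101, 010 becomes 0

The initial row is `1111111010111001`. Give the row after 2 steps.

0000000001000100

1000000000100010
0000000001000100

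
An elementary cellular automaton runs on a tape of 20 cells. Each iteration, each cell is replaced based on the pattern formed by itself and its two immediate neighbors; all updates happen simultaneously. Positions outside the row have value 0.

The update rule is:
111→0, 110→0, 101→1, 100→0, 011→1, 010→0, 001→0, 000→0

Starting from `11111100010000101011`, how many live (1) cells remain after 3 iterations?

1

10000000000000010110
00000000000000001100
00000000000000001000
count of 1: 1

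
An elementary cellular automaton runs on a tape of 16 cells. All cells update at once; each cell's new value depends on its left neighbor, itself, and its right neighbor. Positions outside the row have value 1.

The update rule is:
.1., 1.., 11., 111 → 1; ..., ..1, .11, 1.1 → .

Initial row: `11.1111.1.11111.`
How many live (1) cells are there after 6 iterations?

11..111.1..1111.
111..11.11..111.
1111..1..11..11.
11111.11..11..1.
11111..11..11.1.
111111..11..1.1.
count of 1: 10

10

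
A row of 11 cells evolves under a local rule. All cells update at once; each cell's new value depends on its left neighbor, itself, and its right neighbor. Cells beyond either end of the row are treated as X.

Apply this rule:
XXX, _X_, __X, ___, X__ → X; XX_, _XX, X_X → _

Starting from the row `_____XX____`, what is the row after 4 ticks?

XXXXX__XXXX
XXXX_XX_XXX
XXX______XX
XX_XXXXXX_X

XX_XXXXXX_X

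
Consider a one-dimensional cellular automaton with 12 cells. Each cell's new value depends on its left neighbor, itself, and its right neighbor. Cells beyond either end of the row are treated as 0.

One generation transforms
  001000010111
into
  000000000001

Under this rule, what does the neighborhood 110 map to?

1

At position 11 the neighborhood is 110; the next row has 1 there.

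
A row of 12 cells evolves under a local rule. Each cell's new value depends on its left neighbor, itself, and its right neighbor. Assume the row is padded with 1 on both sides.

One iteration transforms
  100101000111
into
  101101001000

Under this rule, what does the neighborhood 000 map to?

0

At position 7 the neighborhood is 000; the next row has 0 there.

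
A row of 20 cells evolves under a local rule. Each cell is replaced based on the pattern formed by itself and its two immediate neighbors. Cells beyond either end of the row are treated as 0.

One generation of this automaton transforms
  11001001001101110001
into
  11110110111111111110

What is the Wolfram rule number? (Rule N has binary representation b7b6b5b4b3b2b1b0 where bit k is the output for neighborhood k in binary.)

251

position 14: 111 → 1  (bit 7 = 1)
position 1: 110 → 1  (bit 6 = 1)
position 12: 101 → 1  (bit 5 = 1)
position 2: 100 → 1  (bit 4 = 1)
position 0: 011 → 1  (bit 3 = 1)
position 4: 010 → 0  (bit 2 = 0)
position 3: 001 → 1  (bit 1 = 1)
position 17: 000 → 1  (bit 0 = 1)
bits b7..b0 = 11111011 = 251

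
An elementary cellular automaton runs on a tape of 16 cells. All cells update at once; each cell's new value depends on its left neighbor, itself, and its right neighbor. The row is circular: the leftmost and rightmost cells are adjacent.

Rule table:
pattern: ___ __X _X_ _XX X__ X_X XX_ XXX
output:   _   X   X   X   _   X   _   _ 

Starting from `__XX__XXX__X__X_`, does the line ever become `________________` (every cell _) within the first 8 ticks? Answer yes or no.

tick 1: _XX__XX___XX_XX_
tick 2: XX__XX___XX_XX__
tick 3: X__XX___XX_XX__X
tick 4: __XX___XX_XX__XX
tick 5: _XX___XX_XX__XX_
tick 6: XX___XX_XX__XX__
tick 7: X___XX_XX__XX__X
tick 8: ___XX_XX__XX__XX
tick 8 is ___XX_XX__XX__XX, still not uniform _

no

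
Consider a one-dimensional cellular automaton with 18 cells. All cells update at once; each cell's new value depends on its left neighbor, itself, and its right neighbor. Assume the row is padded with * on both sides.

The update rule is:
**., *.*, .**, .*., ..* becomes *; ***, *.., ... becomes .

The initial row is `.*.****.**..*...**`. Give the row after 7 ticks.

****..****.**..**.
...*.**..****.****
..*****.**..***...
.**...****.**.*..*
***..**..******.**
..*.***.**....***.
.****.****...**.**

.****.****...**.**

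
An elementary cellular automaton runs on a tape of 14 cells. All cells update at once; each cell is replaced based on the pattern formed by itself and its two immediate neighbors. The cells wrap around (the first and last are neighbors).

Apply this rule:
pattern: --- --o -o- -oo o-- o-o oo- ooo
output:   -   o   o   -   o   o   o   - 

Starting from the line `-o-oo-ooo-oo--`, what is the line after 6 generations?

oo-ooo-oo-oo--

ooo-oo--oo-oo-
--oo-ooo-oo-oo
oo-oo--oo-oo-o
-oo-ooo-oo-oo-
o-oo--oo-oo-oo
oo-ooo-oo-oo--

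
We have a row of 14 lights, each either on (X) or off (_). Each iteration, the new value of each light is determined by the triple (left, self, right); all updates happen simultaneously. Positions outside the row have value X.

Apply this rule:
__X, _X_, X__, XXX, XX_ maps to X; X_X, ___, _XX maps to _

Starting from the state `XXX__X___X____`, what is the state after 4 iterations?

iteration 1: XXXXXXX_XXX__X
iteration 2: XXXXXXX__XXXX_
iteration 3: XXXXXXXXX_XXX_
iteration 4: XXXXXXXXX__XX_

XXXXXXXXX__XX_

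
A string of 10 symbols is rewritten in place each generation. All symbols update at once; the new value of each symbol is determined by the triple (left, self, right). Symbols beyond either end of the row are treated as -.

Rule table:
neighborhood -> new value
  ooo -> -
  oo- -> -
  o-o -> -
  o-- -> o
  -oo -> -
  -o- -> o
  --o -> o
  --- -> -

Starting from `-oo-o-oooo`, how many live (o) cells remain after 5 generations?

o---o-----
oo-ooo----
------o---
-----ooo--
----o---o-
count of o: 2

2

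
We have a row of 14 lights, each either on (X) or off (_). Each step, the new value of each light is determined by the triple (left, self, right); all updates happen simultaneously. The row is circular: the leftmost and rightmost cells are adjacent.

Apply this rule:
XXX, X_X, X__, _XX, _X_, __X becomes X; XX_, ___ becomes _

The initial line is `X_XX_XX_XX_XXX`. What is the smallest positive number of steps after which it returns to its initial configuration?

step 1: _XX_XX_XX_XXXX
step 2: XX_XX_XX_XXXX_
step 3: X_XX_XX_XXXX_X
step 4: _XX_XX_XXXX_XX
step 5: XX_XX_XXXX_XX_
step 6: X_XX_XXXX_XX_X
step 7: _XX_XXXX_XX_XX
step 8: XX_XXXX_XX_XX_
step 9: X_XXXX_XX_XX_X
step 10: _XXXX_XX_XX_XX
step 11: XXXX_XX_XX_XX_
step 12: XXX_XX_XX_XX_X
step 13: XX_XX_XX_XX_XX
step 14: X_XX_XX_XX_XXX

14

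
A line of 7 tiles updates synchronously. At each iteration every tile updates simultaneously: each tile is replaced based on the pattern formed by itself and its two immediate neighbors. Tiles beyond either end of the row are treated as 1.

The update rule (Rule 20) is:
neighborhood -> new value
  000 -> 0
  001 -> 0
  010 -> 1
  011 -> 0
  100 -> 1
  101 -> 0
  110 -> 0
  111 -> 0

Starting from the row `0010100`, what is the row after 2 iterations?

iteration 1: 1010110
iteration 2: 0010000

0010000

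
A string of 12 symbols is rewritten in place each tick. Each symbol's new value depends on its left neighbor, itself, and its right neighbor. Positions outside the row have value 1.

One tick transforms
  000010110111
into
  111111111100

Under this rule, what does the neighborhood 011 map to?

At position 6 the neighborhood is 011; the next row has 1 there.

1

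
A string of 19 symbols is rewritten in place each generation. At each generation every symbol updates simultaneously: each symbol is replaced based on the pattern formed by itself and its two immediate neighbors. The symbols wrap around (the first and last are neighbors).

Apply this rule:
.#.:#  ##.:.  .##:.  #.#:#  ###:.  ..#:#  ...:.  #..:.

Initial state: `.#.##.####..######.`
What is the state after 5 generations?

.#.....#.......##..

###..#.....#.......
....##....##......#
...#.....#.......##
..##....##......#..
.#.....#.......##..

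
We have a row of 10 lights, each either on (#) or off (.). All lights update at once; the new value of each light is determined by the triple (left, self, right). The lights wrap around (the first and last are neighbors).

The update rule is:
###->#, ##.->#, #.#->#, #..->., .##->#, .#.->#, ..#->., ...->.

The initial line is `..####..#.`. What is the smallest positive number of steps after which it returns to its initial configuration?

..####..#.

1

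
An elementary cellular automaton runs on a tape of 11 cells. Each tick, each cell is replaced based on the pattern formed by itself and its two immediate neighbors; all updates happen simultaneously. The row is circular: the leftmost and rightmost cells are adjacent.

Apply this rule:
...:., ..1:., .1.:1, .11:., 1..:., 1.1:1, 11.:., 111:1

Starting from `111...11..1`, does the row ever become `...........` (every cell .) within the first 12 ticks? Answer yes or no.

11.........
...........
all cells are . at tick 2

yes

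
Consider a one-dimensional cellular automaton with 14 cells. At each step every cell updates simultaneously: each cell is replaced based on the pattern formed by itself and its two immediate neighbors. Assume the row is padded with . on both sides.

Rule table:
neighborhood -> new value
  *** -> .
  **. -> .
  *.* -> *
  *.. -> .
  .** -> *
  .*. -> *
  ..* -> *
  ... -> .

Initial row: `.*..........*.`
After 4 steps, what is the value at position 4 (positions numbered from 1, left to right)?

step 1: **.........**.
step 2: *.........**..
step 3: *........**...
step 4: *.......**....
position 4 holds .

.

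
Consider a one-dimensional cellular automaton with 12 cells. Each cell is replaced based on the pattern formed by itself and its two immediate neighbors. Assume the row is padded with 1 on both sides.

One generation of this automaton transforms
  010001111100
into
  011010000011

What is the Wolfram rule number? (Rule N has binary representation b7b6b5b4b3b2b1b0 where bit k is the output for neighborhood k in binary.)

position 6: 111 → 0  (bit 7 = 0)
position 9: 110 → 0  (bit 6 = 0)
position 0: 101 → 0  (bit 5 = 0)
position 2: 100 → 1  (bit 4 = 1)
position 5: 011 → 0  (bit 3 = 0)
position 1: 010 → 1  (bit 2 = 1)
position 4: 001 → 1  (bit 1 = 1)
position 3: 000 → 0  (bit 0 = 0)
bits b7..b0 = 00010110 = 22

22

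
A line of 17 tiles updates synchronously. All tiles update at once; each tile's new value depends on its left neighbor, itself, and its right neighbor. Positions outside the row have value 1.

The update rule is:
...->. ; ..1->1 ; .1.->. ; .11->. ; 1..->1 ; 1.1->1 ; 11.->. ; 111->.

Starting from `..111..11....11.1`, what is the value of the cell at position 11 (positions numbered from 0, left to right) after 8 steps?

1

11...11..1..1..1.
..1.1..11.11.11.1
11.1.11..1..1..1.
..1.1..11.11.11.1  (repeats step 2; period 2)
step 8: ..1.1..11.11.11.1
position 11 holds 1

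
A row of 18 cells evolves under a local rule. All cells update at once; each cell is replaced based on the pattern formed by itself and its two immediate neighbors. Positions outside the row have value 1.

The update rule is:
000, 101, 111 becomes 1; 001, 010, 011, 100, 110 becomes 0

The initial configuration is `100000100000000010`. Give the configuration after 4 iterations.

100111111001000001

iteration 1: 001110001111111001
iteration 2: 000100100111110000
iteration 3: 010000000011100110
iteration 4: 100111111001000001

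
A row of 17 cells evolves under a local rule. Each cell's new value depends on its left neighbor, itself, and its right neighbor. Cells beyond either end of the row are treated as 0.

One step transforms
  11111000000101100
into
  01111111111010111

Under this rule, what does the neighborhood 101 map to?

1

At position 12 the neighborhood is 101; the next row has 1 there.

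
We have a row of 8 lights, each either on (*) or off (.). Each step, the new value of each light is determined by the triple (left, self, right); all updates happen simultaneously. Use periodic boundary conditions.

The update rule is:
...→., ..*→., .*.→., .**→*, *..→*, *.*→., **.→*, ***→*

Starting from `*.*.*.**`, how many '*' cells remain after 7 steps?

7

*.....**
**....**
***...**
****..**
*****.**
*****.**  (fixed point — unchanged through step 7)
count of *: 7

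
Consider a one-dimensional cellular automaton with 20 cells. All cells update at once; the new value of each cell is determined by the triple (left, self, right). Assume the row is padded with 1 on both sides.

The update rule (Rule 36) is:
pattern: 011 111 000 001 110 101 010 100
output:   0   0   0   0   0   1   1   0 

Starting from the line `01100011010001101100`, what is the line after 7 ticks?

tick 1: 10000000110000010000
tick 2: 00000000000000010000
tick 3: 00000000000000010000  (fixed point — unchanged through tick 7)

00000000000000010000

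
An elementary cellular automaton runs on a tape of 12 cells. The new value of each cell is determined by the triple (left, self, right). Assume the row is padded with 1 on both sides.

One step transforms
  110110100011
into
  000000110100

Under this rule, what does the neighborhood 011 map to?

At position 3 the neighborhood is 011; the next row has 0 there.

0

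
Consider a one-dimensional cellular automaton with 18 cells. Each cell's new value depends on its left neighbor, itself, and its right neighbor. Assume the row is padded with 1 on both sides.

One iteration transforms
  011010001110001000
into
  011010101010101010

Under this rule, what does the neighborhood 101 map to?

At position 0 the neighborhood is 101; the next row has 0 there.

0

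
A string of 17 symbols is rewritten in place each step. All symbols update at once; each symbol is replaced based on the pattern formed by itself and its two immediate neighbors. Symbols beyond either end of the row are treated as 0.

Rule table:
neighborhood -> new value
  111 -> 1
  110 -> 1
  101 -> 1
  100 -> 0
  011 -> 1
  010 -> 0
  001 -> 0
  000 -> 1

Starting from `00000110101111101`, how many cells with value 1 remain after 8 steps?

16

11110111011111110
11111111111111110
11111111111111110  (fixed point — unchanged through step 8)
count of 1: 16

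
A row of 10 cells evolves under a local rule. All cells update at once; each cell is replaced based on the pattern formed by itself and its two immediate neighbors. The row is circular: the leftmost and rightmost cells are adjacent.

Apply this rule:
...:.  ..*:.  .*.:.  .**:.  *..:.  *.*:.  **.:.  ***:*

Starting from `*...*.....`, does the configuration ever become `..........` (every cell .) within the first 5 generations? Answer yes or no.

yes

generation 1: ..........
all cells are . at generation 1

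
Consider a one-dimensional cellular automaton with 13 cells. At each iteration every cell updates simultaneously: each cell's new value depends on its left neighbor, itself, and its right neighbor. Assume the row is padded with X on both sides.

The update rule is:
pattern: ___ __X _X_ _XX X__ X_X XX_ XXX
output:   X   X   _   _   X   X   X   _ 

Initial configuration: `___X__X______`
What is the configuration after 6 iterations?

XXX_XX_XXXXXX
__XX_XX______
XX_XX_XXXXXXX
_XX_XX_______
X_XX_XXXXXXXX
XX_XX________

XX_XX________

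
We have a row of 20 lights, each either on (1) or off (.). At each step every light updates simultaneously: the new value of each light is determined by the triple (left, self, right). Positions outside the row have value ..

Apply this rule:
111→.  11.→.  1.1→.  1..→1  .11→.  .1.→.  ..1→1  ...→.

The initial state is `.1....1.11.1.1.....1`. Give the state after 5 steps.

1.1..1........1...1.
...11.1......1.1.1.1
..1....1....1.......
.1.1..1.1..1.1......
1...11...11...1.....

1...11...11...1.....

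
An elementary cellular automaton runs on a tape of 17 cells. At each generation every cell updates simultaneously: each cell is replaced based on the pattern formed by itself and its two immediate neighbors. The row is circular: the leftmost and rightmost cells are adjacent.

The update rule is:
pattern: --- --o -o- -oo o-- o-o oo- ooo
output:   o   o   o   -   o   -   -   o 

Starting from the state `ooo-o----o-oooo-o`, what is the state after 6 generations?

oo--oooooo--oo---
--oo-oooo-oo--ooo
oo----oo----oo-o-
--oooo--oooo---o-
oo-oo-oo-oo-ooooo
o------------oooo

o------------oooo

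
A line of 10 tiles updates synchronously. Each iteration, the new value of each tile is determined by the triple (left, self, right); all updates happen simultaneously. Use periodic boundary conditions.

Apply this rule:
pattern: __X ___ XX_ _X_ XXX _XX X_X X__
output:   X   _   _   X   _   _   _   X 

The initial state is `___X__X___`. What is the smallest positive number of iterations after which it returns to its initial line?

iteration 1: __XXXXXX__
iteration 2: _X______X_
iteration 3: XXX____XXX
iteration 4: ___X__X___

4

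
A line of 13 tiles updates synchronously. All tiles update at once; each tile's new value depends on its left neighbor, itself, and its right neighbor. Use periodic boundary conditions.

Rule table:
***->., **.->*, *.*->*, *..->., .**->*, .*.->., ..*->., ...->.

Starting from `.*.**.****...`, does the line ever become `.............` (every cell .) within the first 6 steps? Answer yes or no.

..*****..*...
..*...*......
.............
all cells are . at step 3

yes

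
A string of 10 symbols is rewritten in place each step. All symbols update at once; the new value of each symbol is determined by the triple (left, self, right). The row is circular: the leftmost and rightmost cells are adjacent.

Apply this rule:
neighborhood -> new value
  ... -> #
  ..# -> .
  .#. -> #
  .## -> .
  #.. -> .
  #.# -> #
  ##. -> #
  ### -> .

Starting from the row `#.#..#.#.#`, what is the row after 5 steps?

step 1: ###..####.
step 2: ..#.....##
step 3: ..#.###..#
step 4: ..##..#..#
step 5: ...#..#..#

...#..#..#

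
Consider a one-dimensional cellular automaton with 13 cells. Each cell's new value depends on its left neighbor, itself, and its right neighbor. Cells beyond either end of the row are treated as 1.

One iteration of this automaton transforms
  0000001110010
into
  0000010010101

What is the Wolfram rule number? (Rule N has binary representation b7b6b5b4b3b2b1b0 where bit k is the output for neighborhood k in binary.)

position 7: 111 → 0  (bit 7 = 0)
position 8: 110 → 1  (bit 6 = 1)
position 12: 101 → 1  (bit 5 = 1)
position 0: 100 → 0  (bit 4 = 0)
position 6: 011 → 0  (bit 3 = 0)
position 11: 010 → 0  (bit 2 = 0)
position 5: 001 → 1  (bit 1 = 1)
position 1: 000 → 0  (bit 0 = 0)
bits b7..b0 = 01100010 = 98

98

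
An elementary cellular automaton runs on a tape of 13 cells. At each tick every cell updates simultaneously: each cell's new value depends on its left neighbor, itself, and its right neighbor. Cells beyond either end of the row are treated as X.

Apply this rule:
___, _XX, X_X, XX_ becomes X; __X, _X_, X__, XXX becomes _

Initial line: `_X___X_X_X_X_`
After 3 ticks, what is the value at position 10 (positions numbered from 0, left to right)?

tick 1: X__X__X_X_X_X
tick 2: X______X_X_XX
tick 3: X_XXXX__X_XX_
position 10 holds X

X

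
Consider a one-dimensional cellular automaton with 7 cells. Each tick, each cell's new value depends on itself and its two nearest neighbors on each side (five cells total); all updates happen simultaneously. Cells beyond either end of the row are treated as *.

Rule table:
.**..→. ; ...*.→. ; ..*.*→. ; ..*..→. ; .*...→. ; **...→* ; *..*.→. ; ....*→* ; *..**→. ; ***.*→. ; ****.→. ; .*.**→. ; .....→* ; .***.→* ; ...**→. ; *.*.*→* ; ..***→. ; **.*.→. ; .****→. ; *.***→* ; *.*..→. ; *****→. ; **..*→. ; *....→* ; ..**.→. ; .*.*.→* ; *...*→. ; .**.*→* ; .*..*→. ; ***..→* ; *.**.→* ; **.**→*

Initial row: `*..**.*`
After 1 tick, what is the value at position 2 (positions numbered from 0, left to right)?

.

*...***
position 2 holds .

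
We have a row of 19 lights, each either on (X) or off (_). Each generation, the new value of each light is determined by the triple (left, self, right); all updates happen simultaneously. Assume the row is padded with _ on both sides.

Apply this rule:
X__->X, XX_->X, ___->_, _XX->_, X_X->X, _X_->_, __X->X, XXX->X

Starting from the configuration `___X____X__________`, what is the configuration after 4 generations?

generation 1: __X_X__X_X_________
generation 2: _X_X_XX_X_X________
generation 3: X_X_X_XX_X_X_______
generation 4: _X_X_X_XX_X_X______

_X_X_X_XX_X_X______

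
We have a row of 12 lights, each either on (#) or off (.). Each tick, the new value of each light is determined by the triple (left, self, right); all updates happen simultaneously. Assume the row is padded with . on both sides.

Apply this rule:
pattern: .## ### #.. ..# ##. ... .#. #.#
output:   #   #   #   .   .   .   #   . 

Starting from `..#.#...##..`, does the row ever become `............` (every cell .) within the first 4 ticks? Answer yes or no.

no

..#.##..#.#.
..#.#.#.#.##
..#.#.#.#.#.
..#.#.#.#.##
tick 4 is ..#.#.#.#.##, still not uniform .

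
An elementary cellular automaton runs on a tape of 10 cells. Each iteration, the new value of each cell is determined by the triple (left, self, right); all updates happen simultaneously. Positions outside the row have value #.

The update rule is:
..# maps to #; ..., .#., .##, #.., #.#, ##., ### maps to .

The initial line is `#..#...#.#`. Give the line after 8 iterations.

...#..#..#

iteration 1: ..#...#...
iteration 2: .#...#...#
iteration 3: ....#...#.
iteration 4: ...#...#..
iteration 5: ..#...#..#
iteration 6: .#...#..#.
iteration 7: ....#..#..
iteration 8: ...#..#..#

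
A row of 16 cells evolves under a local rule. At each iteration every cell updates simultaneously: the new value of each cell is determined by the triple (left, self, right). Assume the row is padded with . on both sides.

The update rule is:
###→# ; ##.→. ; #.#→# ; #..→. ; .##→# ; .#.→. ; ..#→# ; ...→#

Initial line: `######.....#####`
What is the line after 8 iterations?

#####..########.
####..########..
###..########..#
##..########..#.
#..########..#..
..########..#..#
#########..#..#.
########..#..#..

########..#..#..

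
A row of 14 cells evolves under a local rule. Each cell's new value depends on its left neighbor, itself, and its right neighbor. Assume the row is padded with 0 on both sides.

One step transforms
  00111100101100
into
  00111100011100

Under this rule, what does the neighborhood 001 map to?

0

At position 1 the neighborhood is 001; the next row has 0 there.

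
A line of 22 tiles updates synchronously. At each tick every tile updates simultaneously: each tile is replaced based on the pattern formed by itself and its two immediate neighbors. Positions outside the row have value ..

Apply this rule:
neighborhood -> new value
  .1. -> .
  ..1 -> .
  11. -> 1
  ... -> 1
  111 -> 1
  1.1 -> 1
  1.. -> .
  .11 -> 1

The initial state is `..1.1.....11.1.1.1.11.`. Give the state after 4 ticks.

111111111111111111111.

1..1..111.111.1.1.111.
......11111111.1.1111.
11111.111111111.11111.
111111111111111111111.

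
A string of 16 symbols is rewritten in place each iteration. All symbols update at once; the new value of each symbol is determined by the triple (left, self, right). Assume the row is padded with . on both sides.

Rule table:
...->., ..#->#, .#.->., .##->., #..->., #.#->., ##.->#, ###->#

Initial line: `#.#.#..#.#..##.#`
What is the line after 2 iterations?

......#....#.#..
.....#....#.....

.....#....#.....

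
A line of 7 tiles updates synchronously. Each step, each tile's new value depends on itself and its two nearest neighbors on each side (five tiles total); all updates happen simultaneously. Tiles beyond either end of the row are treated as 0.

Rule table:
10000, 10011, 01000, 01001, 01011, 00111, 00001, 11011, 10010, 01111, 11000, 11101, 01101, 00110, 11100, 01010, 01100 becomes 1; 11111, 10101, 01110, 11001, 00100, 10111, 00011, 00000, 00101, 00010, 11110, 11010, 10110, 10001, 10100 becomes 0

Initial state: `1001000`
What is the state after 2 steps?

step 1: 0110110
step 2: 0111011

0111011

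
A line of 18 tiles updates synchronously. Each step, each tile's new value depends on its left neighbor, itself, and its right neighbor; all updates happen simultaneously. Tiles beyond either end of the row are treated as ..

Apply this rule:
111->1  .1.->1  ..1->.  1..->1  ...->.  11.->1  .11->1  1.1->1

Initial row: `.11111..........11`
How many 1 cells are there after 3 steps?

step 1: .111111.........11
step 2: .1111111........11
step 3: .11111111.......11
count of 1: 10

10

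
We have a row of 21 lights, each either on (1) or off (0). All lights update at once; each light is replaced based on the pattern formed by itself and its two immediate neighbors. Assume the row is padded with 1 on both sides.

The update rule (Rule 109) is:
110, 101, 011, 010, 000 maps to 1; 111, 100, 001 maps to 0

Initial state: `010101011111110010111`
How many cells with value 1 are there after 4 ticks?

tick 1: 111111110000010011100
tick 2: 000000010111010010100
tick 3: 011111011101110011100
tick 4: 110001110111010010100
count of 1: 11

11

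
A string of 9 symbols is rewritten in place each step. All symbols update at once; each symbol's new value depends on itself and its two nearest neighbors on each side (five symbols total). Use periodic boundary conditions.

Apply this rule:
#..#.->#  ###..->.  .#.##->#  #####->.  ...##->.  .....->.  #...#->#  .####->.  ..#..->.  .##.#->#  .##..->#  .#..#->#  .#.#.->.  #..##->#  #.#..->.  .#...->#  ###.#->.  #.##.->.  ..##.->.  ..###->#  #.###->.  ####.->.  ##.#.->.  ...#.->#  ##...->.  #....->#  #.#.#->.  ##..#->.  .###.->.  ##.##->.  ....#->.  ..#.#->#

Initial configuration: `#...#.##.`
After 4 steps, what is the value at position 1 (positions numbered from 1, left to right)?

step 1: .#####.#.
step 2: ##......#
step 3: ...#....#
step 4: ###.##.#.
position 1 holds #

#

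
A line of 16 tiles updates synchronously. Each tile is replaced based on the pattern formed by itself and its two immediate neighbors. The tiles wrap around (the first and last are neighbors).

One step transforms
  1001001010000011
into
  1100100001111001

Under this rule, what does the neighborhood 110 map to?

1

At position 0 the neighborhood is 110; the next row has 1 there.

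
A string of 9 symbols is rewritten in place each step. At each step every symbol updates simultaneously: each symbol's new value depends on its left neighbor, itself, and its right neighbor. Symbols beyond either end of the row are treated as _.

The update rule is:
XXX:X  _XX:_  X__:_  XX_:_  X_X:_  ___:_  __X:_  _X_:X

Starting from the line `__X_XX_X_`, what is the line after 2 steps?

__X____X_
__X____X_

__X____X_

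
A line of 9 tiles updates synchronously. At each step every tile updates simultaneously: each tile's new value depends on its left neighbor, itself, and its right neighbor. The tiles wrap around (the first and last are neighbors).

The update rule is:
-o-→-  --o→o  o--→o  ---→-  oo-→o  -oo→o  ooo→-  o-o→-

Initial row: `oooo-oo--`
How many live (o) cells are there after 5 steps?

4

o--o-oooo
ooo--o---
o-ooo-o-o
o-o-o---o
o----o-oo
count of o: 4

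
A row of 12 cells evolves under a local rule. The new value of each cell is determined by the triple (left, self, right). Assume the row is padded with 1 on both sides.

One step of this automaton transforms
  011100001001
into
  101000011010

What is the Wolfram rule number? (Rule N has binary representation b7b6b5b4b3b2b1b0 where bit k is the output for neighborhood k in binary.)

position 2: 111 → 1  (bit 7 = 1)
position 3: 110 → 0  (bit 6 = 0)
position 0: 101 → 1  (bit 5 = 1)
position 4: 100 → 0  (bit 4 = 0)
position 1: 011 → 0  (bit 3 = 0)
position 8: 010 → 1  (bit 2 = 1)
position 7: 001 → 1  (bit 1 = 1)
position 5: 000 → 0  (bit 0 = 0)
bits b7..b0 = 10100110 = 166

166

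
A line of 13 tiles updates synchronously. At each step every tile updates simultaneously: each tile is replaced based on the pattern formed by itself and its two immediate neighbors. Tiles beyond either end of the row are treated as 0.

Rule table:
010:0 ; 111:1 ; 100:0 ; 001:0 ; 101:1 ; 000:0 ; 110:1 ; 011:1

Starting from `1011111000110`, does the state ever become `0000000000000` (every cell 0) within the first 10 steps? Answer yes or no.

no

0111111000110
0111111000110  (fixed point — unchanged through step 10)
step 10 is 0111111000110, still not uniform 0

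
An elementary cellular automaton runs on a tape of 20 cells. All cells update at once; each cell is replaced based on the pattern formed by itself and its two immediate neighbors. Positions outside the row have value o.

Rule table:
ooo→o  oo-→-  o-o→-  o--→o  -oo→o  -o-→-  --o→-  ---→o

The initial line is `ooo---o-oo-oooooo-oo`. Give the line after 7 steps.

ooo-o-oo--o-------oo

oo-oo---o--ooooo--oo
o--o-oo--o-oooo-o-oo
-o---o-o---ooo----oo
--oo----oo-oo-ooo-oo
o-o-ooo-o--o--oo--oo
----oo---o--o-o-o-oo
ooo-o-oo--o-------oo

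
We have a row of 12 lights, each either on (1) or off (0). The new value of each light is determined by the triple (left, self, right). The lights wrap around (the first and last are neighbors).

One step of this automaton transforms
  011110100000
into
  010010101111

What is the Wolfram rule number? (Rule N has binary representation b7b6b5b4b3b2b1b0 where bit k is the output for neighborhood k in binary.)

77

position 2: 111 → 0  (bit 7 = 0)
position 4: 110 → 1  (bit 6 = 1)
position 5: 101 → 0  (bit 5 = 0)
position 7: 100 → 0  (bit 4 = 0)
position 1: 011 → 1  (bit 3 = 1)
position 6: 010 → 1  (bit 2 = 1)
position 0: 001 → 0  (bit 1 = 0)
position 8: 000 → 1  (bit 0 = 1)
bits b7..b0 = 01001101 = 77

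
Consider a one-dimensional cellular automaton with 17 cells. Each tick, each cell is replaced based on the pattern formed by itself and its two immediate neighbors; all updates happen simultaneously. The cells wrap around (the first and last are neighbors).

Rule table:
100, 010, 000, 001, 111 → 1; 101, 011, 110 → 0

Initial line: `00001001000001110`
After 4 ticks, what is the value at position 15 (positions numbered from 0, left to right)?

1

11111111111110101
11111111111100100
01111111111011111
00111111110001110
position 15 holds 1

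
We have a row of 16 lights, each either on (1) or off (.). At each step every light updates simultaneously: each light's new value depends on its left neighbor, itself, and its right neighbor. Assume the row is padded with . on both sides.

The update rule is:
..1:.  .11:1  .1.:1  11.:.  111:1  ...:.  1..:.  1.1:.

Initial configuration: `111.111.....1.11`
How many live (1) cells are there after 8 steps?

4

11..11......1.1.
1...1.......1.1.
1...1.......1.1.  (fixed point — unchanged through step 8)
count of 1: 4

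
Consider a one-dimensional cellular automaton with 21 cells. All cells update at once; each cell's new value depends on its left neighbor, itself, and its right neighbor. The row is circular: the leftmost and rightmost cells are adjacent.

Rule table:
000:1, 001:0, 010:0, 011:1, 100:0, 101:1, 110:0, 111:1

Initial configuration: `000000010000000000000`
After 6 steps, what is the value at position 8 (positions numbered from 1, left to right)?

111111000111111111111
111110010111111111111
111100001111111111111
111001101111111111111
110001011111111111111
100100111111111111111
position 8 holds 1

1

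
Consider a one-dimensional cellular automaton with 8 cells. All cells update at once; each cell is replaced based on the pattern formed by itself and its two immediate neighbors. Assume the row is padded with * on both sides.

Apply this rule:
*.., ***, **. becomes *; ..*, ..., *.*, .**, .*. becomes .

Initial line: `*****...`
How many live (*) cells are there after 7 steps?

******..
*******.
*******.  (fixed point — unchanged through step 7)
count of *: 7

7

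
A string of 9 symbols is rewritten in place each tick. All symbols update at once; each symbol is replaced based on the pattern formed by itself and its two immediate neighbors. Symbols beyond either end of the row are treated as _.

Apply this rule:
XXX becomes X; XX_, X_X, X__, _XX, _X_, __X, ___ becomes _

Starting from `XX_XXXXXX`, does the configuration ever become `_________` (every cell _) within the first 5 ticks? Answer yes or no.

yes

____XXXX_
_____XX__
_________
all cells are _ at tick 3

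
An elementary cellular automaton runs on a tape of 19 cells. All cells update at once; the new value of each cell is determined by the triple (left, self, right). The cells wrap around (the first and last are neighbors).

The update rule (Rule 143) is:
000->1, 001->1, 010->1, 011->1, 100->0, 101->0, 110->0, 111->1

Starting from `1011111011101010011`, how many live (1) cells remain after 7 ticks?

9

0011110011001010111
0111100110011010110
1111001100110010100
1110011001100110101
1100110011001100101
1001100110011001101
0011001100110011001
count of 1: 9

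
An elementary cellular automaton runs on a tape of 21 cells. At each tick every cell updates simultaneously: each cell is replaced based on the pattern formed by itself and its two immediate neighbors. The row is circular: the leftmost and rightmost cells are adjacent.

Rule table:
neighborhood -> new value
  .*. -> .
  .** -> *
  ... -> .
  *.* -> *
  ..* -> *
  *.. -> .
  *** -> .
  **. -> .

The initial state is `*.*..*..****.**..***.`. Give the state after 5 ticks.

.*..*..**...**..**..*
*..*..**...**..**..*.
..*..**...**..**..*.*
.*..**...**..**..*.*.
*..**...**..**..*.*..

*..**...**..**..*.*..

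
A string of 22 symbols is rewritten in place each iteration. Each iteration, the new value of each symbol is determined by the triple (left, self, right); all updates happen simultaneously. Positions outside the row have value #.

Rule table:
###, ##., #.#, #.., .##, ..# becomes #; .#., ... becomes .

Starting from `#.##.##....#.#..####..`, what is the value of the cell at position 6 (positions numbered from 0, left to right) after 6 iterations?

########..#.#.########
##########.#.#########
###########.##########
######################
######################  (fixed point — unchanged through iteration 6)
position 6 holds #

#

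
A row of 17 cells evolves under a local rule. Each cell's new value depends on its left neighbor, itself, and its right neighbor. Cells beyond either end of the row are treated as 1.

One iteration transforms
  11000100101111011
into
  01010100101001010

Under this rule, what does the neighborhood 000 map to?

1

At position 3 the neighborhood is 000; the next row has 1 there.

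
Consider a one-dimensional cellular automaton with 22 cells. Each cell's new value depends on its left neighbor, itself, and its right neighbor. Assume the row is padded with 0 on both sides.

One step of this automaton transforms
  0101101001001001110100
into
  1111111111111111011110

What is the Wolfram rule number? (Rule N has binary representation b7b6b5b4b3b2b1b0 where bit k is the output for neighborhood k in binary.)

position 16: 111 → 0  (bit 7 = 0)
position 4: 110 → 1  (bit 6 = 1)
position 2: 101 → 1  (bit 5 = 1)
position 7: 100 → 1  (bit 4 = 1)
position 3: 011 → 1  (bit 3 = 1)
position 1: 010 → 1  (bit 2 = 1)
position 0: 001 → 1  (bit 1 = 1)
position 21: 000 → 0  (bit 0 = 0)
bits b7..b0 = 01111110 = 126

126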